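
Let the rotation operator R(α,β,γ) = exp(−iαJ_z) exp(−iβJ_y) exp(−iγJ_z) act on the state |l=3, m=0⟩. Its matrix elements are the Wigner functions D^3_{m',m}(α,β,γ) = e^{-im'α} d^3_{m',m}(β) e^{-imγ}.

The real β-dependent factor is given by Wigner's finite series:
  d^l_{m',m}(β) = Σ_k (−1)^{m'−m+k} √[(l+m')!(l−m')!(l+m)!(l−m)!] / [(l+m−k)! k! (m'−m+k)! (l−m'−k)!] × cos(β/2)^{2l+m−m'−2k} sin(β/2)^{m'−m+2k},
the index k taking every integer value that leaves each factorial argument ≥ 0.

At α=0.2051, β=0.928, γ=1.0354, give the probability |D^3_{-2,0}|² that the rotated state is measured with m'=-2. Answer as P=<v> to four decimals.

P=0.2765

First d^3_{-2,0}(β=0.928), then the phase factors e^{-i(-2)α} and e^{-i(0)γ}:
With c≡cos(β/2)=0.894270 and s≡sin(β/2)=0.447529, N=[1·120·6·6]^{1/2}=65.726707
The bounds max(0,m−m')=2 and min(l+m,l−m')=3 give 2 terms
  k=2: (−1)^0·65.7267/(12)·0.8943^4·0.4475^2 = +0.701579
  k=3: (−1)^1·65.7267/(12)·0.8943^2·0.4475^4 = -0.175704
d^3_{-2,0}(0.928) = +0.701579 -0.175704 = +0.525875
|D^3_{-2,0}|² = |d^3_{-2,0}(β)|² = (+0.525875)² = 0.276544 (the z-rotation phases have unit modulus)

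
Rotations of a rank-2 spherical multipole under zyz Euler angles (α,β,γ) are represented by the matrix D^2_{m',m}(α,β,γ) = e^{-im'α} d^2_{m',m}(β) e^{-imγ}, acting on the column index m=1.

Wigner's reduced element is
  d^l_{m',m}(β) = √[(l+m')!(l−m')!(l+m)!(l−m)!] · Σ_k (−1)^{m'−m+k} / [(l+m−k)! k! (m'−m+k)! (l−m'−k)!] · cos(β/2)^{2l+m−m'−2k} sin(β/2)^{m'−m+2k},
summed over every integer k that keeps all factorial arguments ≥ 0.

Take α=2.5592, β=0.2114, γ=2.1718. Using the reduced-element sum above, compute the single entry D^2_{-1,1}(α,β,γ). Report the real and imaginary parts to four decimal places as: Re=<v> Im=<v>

D^2_{-1,1}(2.5592,0.2114,2.1718) = e^{-i·-1·2.5592}·d^2_{-1,1}(0.2114)·e^{-i·1·2.1718}. Compute d first:
Half-angle: c=0.994419, s=0.105503. N=√(1·6·6·1)=6.000000
k: max(0,(1)−(-1))=2 … min(2+(1),2−(-1))=3
  k=2: (−1)^0·6.0000/(2)·0.9944^2·0.1055^2 = +0.033021
  k=3: (−1)^1·6.0000/(6)·0.9944^0·0.1055^4 = -0.000124
d^2_{-1,1}(0.2114) = +0.033021 -0.000124 = +0.032897
D = (-0.835149+0.550024i)·(+0.032897)·(-0.565471-0.824768i) = +0.030459+0.012428i

Re=0.0305 Im=0.0124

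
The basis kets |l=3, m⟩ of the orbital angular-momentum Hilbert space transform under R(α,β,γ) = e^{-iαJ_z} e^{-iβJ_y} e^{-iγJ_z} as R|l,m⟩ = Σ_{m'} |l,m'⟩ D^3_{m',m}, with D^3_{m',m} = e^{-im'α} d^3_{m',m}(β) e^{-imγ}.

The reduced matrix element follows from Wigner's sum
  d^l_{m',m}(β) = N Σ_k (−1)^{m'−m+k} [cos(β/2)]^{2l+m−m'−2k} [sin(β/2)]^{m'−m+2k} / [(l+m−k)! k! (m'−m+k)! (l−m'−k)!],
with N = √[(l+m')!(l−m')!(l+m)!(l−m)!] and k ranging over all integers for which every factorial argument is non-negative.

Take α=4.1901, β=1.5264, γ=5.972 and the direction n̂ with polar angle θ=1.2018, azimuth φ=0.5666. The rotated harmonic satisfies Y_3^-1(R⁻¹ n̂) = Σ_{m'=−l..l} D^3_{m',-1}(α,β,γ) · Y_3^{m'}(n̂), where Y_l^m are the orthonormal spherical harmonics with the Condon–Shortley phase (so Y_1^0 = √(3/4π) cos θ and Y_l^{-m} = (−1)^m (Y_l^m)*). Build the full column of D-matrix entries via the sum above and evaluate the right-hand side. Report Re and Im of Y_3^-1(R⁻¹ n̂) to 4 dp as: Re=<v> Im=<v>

Need the full column D^3_{m',-1} for m'=−3..3 at α=4.1901, β=1.5264, γ=5.972.
cos(β/2)=0.722628, sin(β/2)=0.691237
d^3_{-3,-1}: single k=2 term ⇒ +0.504613;  D = +0.480981-0.152617i
d^3_{-2,-1}: k∈[1..2] ⇒ +0.430725 -0.788235 = -0.357509;  D = +0.076285-0.349276i
d^3_{-1,-1}: k∈[0..2] ⇒ +0.142393 -1.042325 +0.715302 = -0.184630;  D = +0.136676+0.124128i
d^3_{0,-1}: k∈[0..2] ⇒ -0.471836 +1.295202 -0.395040 = +0.428326;  D = +0.407754-0.131148i
d^3_{1,-1}: k∈[0..2] ⇒ +0.781743 -0.953736 +0.109085 = -0.062908;  D = +0.013182-0.061511i
d^3_{2,-1}: k∈[0..1] ⇒ -0.788235 +0.360621 = -0.427614;  D = +0.317678+0.286242i
d^3_{3,-1}: single k=0 term ⇒ +0.461725;  D = +0.438990-0.143100i
Y_3^{m'}(θ=1.2018,φ=0.5666) and Σ D·Y over m':
  (+0.4810-0.1526i)·(-0.0435-0.3357i)  (+0.0763-0.3493i)·(+0.1359-0.2904i)  (+0.1367+0.1241i)·(-0.0889+0.0566i)  (+0.4078-0.1311i)·(-0.3162+0.0000i)  (+0.0132-0.0615i)·(+0.0889+0.0566i)  (+0.3177+0.2862i)·(+0.1359+0.2904i)  (+0.4390-0.1431i)·(+0.0435-0.3357i)
Y_3^-1(R⁻¹ n̂) = -0.375620-0.213432i

Re=-0.3756 Im=-0.2134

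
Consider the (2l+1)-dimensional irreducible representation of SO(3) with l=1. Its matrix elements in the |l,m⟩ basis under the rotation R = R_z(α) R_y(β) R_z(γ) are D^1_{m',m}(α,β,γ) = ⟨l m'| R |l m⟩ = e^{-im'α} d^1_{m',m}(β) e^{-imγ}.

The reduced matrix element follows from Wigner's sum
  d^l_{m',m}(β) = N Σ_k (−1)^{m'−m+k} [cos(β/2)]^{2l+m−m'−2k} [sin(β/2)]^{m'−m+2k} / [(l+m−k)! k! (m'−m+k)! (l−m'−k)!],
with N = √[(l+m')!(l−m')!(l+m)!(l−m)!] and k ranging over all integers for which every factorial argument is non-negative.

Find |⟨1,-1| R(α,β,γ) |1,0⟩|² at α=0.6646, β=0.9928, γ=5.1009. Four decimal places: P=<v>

Split into d^1_{-1,0}(β=0.9928) × two z-phases.
With c≡cos(β/2)=0.879303 and s≡sin(β/2)=0.476263, N=[1·2·1·1]^{1/2}=1.414214
The bounds max(0,m−m')=1 and min(l+m,l−m')=1 give 1 term
  k=1: (−1)^0·1.4142/(1)·0.8793^1·0.4763^1 = +0.592244
d^1_{-1,0}(0.9928) = +0.592244
|D^1_{-1,0}|² = |d^1_{-1,0}(β)|² = (+0.592244)² = 0.350753 (the z-rotation phases have unit modulus)

P=0.3508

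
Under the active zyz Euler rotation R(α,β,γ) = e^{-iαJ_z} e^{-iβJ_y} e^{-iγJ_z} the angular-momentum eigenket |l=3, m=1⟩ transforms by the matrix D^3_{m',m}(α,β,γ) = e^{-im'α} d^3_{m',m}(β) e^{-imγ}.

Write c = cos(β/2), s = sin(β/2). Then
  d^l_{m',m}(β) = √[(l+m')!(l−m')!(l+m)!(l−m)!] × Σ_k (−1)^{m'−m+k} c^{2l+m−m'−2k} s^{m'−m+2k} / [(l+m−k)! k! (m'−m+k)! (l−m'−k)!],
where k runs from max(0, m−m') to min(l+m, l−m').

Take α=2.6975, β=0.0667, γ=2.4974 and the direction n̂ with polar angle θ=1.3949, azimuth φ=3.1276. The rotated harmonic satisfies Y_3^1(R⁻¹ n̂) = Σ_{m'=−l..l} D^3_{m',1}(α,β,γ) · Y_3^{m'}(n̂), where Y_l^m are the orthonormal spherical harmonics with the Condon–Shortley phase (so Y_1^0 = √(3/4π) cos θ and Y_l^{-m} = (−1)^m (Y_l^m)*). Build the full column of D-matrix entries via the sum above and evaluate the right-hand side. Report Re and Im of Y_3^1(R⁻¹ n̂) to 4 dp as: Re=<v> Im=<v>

Need the full column D^3_{m',1} for m'=−3..3 at α=2.6975, β=0.0667, γ=2.4974.
cos(β/2)=0.999444, sin(β/2)=0.033344
d^3_{-3,1}: single k=4 term ⇒ +0.000005;  D = +0.000004-0.000003i
d^3_{-2,1}: k∈[3..4] ⇒ +0.000234 -0.000000 = +0.000234;  D = -0.000227+0.000057i
d^3_{-1,1}: k∈[2..4] ⇒ +0.006656 -0.000010 +0.000000 = +0.006646;  D = +0.006514+0.001321i
d^3_{0,1}: k∈[1..3] ⇒ +0.115186 -0.000385 +0.000000 = +0.114801;  D = -0.091793-0.068944i
d^3_{1,1}: k∈[0..2] ⇒ +0.996668 -0.008875 +0.000007 = +0.987801;  D = +0.458345+0.875026i
d^3_{2,1}: k∈[0..1] ⇒ -0.105150 +0.000234 = -0.104916;  D = +0.004030+0.104838i
d^3_{3,1}: single k=0 term ⇒ +0.004296;  D = -0.001696+0.003948i
Y_3^{m'}(θ=1.3949,φ=3.1276) and Σ D·Y over m':
  (+0.0000-0.0000i)·(-0.3979-0.0167i)  (-0.0002+0.0001i)·(+0.1733+0.0049i)  (+0.0065+0.0013i)·(+0.2694+0.0038i)  (-0.0918-0.0689i)·(-0.1859+0.0000i)  (+0.4583+0.8750i)·(-0.2694+0.0038i)  (+0.0040+0.1048i)·(+0.1733-0.0049i)  (-0.0017+0.0039i)·(+0.3979-0.0167i)
Y_3^1(R⁻¹ n̂) = -0.107427-0.201092i

Re=-0.1074 Im=-0.2011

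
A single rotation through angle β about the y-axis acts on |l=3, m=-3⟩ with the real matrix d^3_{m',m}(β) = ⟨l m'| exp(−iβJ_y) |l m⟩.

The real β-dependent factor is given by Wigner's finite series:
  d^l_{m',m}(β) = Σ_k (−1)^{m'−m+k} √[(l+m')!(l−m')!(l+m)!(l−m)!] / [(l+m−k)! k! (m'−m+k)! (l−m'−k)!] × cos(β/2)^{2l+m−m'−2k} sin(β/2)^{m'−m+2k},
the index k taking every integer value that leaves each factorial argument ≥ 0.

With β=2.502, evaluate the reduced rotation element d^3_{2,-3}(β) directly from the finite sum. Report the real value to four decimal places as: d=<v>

d=-0.5937

d^3_{2,-3}(β=2.502) via Wigner's sum:
c=cos(2.502/2)=0.314373, s=sin(2.502/2)=0.949299; N=√[120·1·1·720]=293.938769
k: max(0,(-3)−(2))=0 … min(3+(-3),3−(2))=0
  k=0: (−1)^5·293.9388/(120)·0.3144^1·0.9493^5 = -0.593659
d^3_{2,-3}(2.502) = -0.593659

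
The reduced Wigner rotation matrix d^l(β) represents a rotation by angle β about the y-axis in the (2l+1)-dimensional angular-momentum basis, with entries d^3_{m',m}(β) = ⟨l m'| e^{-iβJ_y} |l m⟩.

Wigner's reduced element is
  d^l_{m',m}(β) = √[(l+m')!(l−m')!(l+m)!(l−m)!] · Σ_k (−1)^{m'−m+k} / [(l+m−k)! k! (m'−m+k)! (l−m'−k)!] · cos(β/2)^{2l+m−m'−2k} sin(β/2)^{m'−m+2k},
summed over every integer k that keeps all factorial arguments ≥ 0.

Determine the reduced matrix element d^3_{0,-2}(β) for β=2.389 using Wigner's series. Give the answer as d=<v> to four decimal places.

d=-0.4670

d^3_{0,-2}(β=2.389) via Wigner's sum:
c=cos(2.389/2)=0.367478, s=sin(2.389/2)=0.930032; N=√[6·6·1·120]=65.726707
k: max(0,(-2)−(0))=0 … min(3+(-2),3−(0))=1
  k=0: (−1)^2·65.7267/(12)·0.3675^4·0.9300^2 = +0.086394
  k=1: (−1)^3·65.7267/(12)·0.3675^2·0.9300^4 = -0.553371
d^3_{0,-2}(2.389) = +0.086394 -0.553371 = -0.466976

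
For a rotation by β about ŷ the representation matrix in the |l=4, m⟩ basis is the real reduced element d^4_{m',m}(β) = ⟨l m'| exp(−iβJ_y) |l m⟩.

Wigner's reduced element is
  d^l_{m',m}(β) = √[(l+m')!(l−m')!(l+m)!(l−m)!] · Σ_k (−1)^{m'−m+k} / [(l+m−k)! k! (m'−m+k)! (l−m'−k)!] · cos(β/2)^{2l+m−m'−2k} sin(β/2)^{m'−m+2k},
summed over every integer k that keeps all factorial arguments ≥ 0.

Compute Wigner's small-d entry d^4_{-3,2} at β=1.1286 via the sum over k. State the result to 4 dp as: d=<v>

d^4_{-3,2}(β=1.1286) via Wigner's sum:
With c≡cos(β/2)=0.844963 and s≡sin(β/2)=0.534824, N=[1·5040·720·2]^{1/2}=2693.993318
Admissible k: 5..6 (factorial args all ≥0)
  k=5: (−1)^0·2693.9933/(240)·0.8450^3·0.5348^5 = +0.296316
  k=6: (−1)^1·2693.9933/(720)·0.8450^1·0.5348^7 = -0.039571
d^4_{-3,2}(1.1286) = +0.296316 -0.039571 = +0.256745

d=0.2567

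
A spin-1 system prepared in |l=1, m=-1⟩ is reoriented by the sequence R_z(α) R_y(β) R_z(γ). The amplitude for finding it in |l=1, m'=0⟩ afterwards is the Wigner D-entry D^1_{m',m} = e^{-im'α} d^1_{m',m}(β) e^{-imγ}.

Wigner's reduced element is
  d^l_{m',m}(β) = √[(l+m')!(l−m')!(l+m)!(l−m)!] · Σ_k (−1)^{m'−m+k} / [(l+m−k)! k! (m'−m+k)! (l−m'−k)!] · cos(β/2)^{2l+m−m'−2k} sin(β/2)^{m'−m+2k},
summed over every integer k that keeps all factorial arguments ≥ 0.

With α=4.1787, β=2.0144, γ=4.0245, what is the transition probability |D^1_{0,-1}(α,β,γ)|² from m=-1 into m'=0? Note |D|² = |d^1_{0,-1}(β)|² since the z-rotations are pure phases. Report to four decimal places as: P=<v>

Split into d^1_{0,-1}(β=2.0144) × two z-phases.
Half-angle: c=0.534230, s=0.845339. N=√(1·1·1·2)=1.414214
Admissible k: 0..0 (factorial args all ≥0)
  k=0: (−1)^1·1.4142/(1)·0.5342^1·0.8453^1 = -0.638667
d^1_{0,-1}(2.0144) = -0.638667
|D^1_{0,-1}|² = |d^1_{0,-1}(β)|² = (-0.638667)² = 0.407895 (the z-rotation phases have unit modulus)

P=0.4079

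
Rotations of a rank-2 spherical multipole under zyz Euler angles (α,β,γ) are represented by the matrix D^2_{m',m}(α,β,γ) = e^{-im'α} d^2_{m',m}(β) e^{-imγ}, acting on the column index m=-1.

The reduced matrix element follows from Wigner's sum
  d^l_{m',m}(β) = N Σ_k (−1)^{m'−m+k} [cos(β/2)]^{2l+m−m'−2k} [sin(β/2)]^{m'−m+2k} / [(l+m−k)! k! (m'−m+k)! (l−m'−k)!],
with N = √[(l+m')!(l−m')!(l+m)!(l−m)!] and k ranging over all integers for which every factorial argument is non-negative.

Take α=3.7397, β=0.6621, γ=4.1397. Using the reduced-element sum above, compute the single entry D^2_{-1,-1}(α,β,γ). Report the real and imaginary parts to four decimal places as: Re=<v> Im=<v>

D^2_{-1,-1}(3.7397,0.6621,4.1397) = e^{-i·-1·3.7397}·d^2_{-1,-1}(0.6621)·e^{-i·-1·4.1397}. Compute d first:
c=cos(0.6621/2)=0.945702, s=sin(0.6621/2)=0.325036; N=√[1·6·1·6]=6.000000
k: max(0,(-1)−(-1))=0 … min(2+(-1),2−(-1))=1
  k=0: (−1)^0·6.0000/(6)·0.9457^4·0.3250^0 = +0.799865
  k=1: (−1)^1·6.0000/(2)·0.9457^2·0.3250^2 = -0.283461
d^2_{-1,-1}(0.6621) = +0.799865 -0.283461 = +0.516404
Phases: e^{-i·(-1)·3.7397}=-0.826403-0.563079i, e^{-i·(-1)·4.1397}=-0.541894-0.840447i ⇒ D=-0.013125+0.516237i

Re=-0.0131 Im=0.5162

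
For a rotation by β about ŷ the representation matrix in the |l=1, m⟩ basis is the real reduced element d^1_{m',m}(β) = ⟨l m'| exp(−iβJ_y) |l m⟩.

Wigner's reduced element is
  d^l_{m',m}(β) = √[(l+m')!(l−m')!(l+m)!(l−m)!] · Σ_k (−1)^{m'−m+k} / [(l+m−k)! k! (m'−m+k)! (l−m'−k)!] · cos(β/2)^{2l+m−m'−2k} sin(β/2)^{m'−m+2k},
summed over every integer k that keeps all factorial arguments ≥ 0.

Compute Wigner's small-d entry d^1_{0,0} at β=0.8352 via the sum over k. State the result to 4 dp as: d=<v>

d^1_{0,0}(β=0.8352) via Wigner's sum:
With c≡cos(β/2)=0.914065 and s≡sin(β/2)=0.405568, N=[1·1·1·1]^{1/2}=1.000000
k: max(0,(0)−(0))=0 … min(1+(0),1−(0))=1
  k=0: (−1)^0·1.0000/(1)·0.9141^2·0.4056^0 = +0.835515
  k=1: (−1)^1·1.0000/(1)·0.9141^0·0.4056^2 = -0.164485
d^1_{0,0}(0.8352) = +0.835515 -0.164485 = +0.671029

d=0.6710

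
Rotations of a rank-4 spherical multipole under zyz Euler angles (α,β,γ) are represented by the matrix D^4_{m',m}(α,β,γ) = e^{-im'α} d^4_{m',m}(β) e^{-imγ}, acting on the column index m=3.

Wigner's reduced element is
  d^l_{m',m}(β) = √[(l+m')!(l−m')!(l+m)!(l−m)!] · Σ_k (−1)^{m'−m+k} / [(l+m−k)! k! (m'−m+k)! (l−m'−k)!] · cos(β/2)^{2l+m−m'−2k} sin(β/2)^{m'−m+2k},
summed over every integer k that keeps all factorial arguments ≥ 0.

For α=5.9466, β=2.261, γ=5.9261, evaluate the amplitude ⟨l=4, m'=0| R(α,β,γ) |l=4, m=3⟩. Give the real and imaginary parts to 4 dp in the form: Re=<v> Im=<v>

First d^4_{0,3}(β=2.261), then the phase factors e^{-i(0)α} and e^{-i(3)γ}:
c=cos(2.261/2)=0.426208, s=sin(2.261/2)=0.904625; N=√[24·24·5040·1]=1703.830978
k: max(0,(3)−(0))=3 … min(4+(3),4−(0))=4
  k=3: (−1)^0·1703.8310/(144)·0.4262^5·0.9046^3 = +0.123190
  k=4: (−1)^1·1703.8310/(144)·0.4262^3·0.9046^5 = -0.554972
d^4_{0,3}(2.261) = +0.123190 -0.554972 = -0.431782
Attach z-rotation phases: D = e^{-i(0)(5.9466)}·(-0.431782)·e^{-i(3)(5.9261)} = -0.206833-0.379020i

Re=-0.2068 Im=-0.3790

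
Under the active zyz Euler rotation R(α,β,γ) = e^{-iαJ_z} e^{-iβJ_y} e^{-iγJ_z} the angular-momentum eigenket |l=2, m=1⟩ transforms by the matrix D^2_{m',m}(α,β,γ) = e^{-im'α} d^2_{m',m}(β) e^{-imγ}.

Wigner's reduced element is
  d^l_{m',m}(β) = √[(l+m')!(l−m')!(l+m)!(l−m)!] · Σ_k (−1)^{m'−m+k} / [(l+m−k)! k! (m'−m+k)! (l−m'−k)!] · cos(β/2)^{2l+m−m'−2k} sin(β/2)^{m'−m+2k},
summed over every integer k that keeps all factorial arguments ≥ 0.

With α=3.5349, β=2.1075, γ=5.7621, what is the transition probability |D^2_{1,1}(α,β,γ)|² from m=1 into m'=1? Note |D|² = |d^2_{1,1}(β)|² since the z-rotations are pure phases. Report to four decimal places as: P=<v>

First d^2_{1,1}(β=2.1075), then the phase factors e^{-i(1)α} and e^{-i(1)γ}:
With c≡cos(β/2)=0.494315 and s≡sin(β/2)=0.869283, N=[6·1·6·1]^{1/2}=6.000000
k: max(0,(1)−(1))=0 … min(2+(1),2−(1))=1
  k=0: (−1)^0·6.0000/(6)·0.4943^4·0.8693^0 = +0.059705
  k=1: (−1)^1·6.0000/(2)·0.4943^2·0.8693^2 = -0.553925
d^2_{1,1}(2.1075) = +0.059705 -0.553925 = -0.494219
|D^2_{1,1}|² = |d^2_{1,1}(β)|² = (-0.494219)² = 0.244253 (the z-rotation phases have unit modulus)

P=0.2443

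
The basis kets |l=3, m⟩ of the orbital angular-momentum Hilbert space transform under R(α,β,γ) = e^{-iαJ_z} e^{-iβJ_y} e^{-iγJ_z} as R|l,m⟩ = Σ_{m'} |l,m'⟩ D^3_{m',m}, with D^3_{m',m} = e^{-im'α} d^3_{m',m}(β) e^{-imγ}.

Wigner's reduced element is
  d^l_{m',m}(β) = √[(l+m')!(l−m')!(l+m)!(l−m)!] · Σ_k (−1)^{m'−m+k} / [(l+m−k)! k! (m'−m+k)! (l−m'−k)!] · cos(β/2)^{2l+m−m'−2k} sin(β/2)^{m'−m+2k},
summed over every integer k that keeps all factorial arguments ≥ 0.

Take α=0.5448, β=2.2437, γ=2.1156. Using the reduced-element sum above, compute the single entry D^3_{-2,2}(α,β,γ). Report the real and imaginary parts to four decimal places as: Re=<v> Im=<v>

Split into d^3_{-2,2}(β=2.2437) × two z-phases.
With c≡cos(β/2)=0.434017 and s≡sin(β/2)=0.900905, N=[1·120·120·1]^{1/2}=120.000000
k∈{4,5} keeps every argument non-negative
  k=4: (−1)^0·120.0000/(24)·0.4340^2·0.9009^4 = +0.620438
  k=5: (−1)^1·120.0000/(120)·0.4340^0·0.9009^6 = -0.534655
d^3_{-2,2}(2.2437) = +0.620438 -0.534655 = +0.085783
Attach z-rotation phases: D = e^{-i(-2)(0.5448)}·(+0.085783)·e^{-i(2)(2.1156)} = -0.085783+0.000001i

Re=-0.0858 Im=0.0000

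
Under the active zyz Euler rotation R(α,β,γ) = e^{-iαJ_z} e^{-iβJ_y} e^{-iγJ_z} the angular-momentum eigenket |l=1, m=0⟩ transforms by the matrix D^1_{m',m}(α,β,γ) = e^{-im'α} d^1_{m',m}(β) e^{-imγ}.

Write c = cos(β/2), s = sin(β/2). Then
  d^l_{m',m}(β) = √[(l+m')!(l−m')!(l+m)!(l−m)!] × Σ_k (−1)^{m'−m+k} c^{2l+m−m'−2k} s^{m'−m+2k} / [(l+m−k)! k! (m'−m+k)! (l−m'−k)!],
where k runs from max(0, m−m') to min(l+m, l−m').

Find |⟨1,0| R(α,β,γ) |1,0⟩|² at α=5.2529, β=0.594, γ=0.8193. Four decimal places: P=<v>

Split into d^1_{0,0}(β=0.594) × two z-phases.
Half-angle: c=0.956219, s=0.292653. N=√(1·1·1·1)=1.000000
The bounds max(0,m−m')=0 and min(l+m,l−m')=1 give 2 terms
  k=0: (−1)^0·1.0000/(1)·0.9562^2·0.2927^0 = +0.914354
  k=1: (−1)^1·1.0000/(1)·0.9562^0·0.2927^2 = -0.085646
d^1_{0,0}(0.594) = +0.914354 -0.085646 = +0.828709
|D^1_{0,0}|² = |d^1_{0,0}(β)|² = (+0.828709)² = 0.686758 (the z-rotation phases have unit modulus)

P=0.6868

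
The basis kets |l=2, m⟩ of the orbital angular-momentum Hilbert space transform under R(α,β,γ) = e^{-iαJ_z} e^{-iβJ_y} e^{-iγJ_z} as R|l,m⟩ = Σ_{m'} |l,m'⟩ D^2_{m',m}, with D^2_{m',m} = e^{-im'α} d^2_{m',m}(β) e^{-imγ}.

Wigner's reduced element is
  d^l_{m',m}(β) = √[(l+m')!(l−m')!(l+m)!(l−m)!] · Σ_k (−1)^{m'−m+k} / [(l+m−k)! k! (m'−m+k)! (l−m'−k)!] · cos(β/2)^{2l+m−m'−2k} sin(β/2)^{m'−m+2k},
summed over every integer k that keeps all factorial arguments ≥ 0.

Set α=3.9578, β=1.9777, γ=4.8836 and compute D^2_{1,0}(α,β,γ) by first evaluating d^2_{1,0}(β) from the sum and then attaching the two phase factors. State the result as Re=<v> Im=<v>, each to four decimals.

Re=-0.3049 Im=0.3243

First d^2_{1,0}(β=1.9777), then the phase factors e^{-i(1)α} and e^{-i(0)γ}:
Half-angle: c=0.549651, s=0.835394. N=√(6·1·2·2)=4.898979
k∈{0,1} keeps every argument non-negative
  k=0: (−1)^1·4.8990/(2)·0.5497^3·0.8354^1 = -0.339804
  k=1: (−1)^2·4.8990/(2)·0.5497^1·0.8354^3 = +0.784942
d^2_{1,0}(1.9777) = -0.339804 +0.784942 = +0.445138
D = (-0.684989+0.728553i)·(+0.445138)·(+1.000000+0.000000i) = -0.304915+0.324307i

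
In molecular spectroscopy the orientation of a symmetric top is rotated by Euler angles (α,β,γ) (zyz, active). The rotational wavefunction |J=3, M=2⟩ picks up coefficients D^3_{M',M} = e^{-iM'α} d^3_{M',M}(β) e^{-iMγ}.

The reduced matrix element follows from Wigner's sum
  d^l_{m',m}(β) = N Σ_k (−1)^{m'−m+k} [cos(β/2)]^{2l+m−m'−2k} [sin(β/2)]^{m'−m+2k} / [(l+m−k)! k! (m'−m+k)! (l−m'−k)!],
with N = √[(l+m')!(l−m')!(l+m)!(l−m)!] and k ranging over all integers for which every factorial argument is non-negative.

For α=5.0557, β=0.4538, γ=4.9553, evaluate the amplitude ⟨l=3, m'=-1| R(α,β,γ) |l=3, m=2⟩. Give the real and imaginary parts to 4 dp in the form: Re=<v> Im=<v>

Split into d^3_{-1,2}(β=0.4538) × two z-phases.
Half-angle: c=0.974368, s=0.224958. N=√(2·24·120·1)=75.894664
The bounds max(0,m−m')=3 and min(l+m,l−m')=4 give 2 terms
  k=3: (−1)^0·75.8947/(12)·0.9744^3·0.2250^3 = +0.066605
  k=4: (−1)^1·75.8947/(24)·0.9744^1·0.2250^5 = -0.001775
d^3_{-1,2}(0.4538) = +0.066605 -0.001775 = +0.064829
Attach z-rotation phases: D = e^{-i(-1)(5.0557)}·(+0.064829)·e^{-i(2)(4.9553)} = +0.009208+0.064172i

Re=0.0092 Im=0.0642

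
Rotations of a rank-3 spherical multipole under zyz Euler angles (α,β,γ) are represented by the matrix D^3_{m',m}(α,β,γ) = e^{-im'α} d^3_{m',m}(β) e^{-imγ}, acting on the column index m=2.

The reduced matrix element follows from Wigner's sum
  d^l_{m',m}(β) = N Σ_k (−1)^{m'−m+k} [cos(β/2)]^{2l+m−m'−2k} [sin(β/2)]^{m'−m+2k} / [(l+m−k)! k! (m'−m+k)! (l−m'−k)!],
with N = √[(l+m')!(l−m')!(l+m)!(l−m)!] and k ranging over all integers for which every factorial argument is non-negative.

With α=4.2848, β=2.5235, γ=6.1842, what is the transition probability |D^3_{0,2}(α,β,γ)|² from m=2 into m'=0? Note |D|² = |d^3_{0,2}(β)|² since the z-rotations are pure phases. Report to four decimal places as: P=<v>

Split into d^3_{0,2}(β=2.5235) × two z-phases.
With c≡cos(β/2)=0.304150 and s≡sin(β/2)=0.952624, N=[6·6·120·1]^{1/2}=65.726707
The bounds max(0,m−m')=2 and min(l+m,l−m')=3 give 2 terms
  k=2: (−1)^0·65.7267/(12)·0.3042^4·0.9526^2 = +0.042536
  k=3: (−1)^1·65.7267/(12)·0.3042^2·0.9526^4 = -0.417276
d^3_{0,2}(2.5235) = +0.042536 -0.417276 = -0.374740
|D^3_{0,2}|² = |d^3_{0,2}(β)|² = (-0.374740)² = 0.140430 (the z-rotation phases have unit modulus)

P=0.1404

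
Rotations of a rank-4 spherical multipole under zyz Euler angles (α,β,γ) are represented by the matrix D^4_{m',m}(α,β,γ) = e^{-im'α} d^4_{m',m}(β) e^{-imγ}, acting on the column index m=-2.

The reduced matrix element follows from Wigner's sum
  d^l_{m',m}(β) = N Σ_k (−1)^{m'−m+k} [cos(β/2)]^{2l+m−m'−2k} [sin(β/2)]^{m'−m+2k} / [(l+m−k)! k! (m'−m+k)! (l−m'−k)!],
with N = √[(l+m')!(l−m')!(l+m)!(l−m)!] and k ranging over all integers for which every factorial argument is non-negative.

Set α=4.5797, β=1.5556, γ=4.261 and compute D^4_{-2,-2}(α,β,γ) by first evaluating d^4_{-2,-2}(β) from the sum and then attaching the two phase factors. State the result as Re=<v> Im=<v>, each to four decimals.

Re=0.0904 Im=-0.2122

Split into d^4_{-2,-2}(β=1.5556) × two z-phases.
With c≡cos(β/2)=0.712459 and s≡sin(β/2)=0.701714, N=[2·720·2·720]^{1/2}=1440.000000
Admissible k: 0..2 (factorial args all ≥0)
  k=0: (−1)^0·1440.0000/(1440)·0.7125^8·0.7017^0 = +0.066386
  k=1: (−1)^1·1440.0000/(120)·0.7125^6·0.7017^2 = -0.772788
  k=2: (−1)^2·1440.0000/(96)·0.7125^4·0.7017^4 = +0.937067
d^4_{-2,-2}(1.5556) = +0.066386 -0.772788 +0.937067 = +0.230665
Attach z-rotation phases: D = e^{-i(-2)(4.5797)}·(+0.230665)·e^{-i(-2)(4.261)} = +0.090386-0.212219i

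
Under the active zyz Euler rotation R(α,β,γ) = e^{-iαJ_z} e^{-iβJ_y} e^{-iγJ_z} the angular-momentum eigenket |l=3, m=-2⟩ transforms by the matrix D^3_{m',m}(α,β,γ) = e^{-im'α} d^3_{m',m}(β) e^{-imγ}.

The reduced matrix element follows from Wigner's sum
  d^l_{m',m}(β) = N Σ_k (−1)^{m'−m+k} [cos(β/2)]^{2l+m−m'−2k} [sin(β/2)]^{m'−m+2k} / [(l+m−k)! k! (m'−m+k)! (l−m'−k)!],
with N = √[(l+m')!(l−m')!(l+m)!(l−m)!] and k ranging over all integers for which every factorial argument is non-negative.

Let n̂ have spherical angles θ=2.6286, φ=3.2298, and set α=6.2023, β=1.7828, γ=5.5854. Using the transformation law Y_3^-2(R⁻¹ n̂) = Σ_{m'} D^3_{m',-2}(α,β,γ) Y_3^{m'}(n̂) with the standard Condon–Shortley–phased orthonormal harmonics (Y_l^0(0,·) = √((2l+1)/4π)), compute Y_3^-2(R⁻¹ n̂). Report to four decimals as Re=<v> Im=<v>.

Re=-0.0925 Im=0.2549

Need the full column D^3_{m',-2} for m'=−3..3 at α=6.2023, β=1.7828, γ=5.5854.
cos(β/2)=0.628324, sin(β/2)=0.777952
d^3_{-3,-2}: single k=1 term ⇒ +0.186614;  D = -0.012574-0.186190i
d^3_{-2,-2}: k∈[0..1] ⇒ +0.061532 -0.471638 = -0.410106;  D = -0.005518+0.410069i
d^3_{-1,-2}: k∈[0..1] ⇒ -0.240918 +0.738650 = +0.497732;  D = +0.046887-0.495518i
d^3_{0,-2}: k∈[0..1] ⇒ +0.516654 -0.792025 = -0.275371;  D = -0.048006+0.271154i
d^3_{1,-2}: k∈[0..1] ⇒ -0.738650 +0.566171 = -0.172479;  D = -0.043692+0.166853i
d^3_{2,-2}: k∈[0..1] ⇒ +0.723016 -0.221675 = +0.501341;  D = +0.165770-0.473142i
d^3_{3,-2}: single k=0 term ⇒ -0.438554;  D = -0.177976+0.400817i
Y_3^{m'}(θ=2.6286,φ=3.2298) and Σ D·Y over m':
  (-0.0126-0.1862i)·(-0.0476+0.0129i)  (-0.0055+0.4101i)·(-0.2112+0.0376i)  (+0.0469-0.4955i)·(-0.4417+0.0391i)  (-0.0480+0.2712i)·(-0.2587+0.0000i)  (-0.0437+0.1669i)·(+0.4417+0.0391i)  (+0.1658-0.4731i)·(-0.2112-0.0376i)  (-0.1780+0.4008i)·(+0.0476+0.0129i)
Y_3^-2(R⁻¹ n̂) = -0.092477+0.254905i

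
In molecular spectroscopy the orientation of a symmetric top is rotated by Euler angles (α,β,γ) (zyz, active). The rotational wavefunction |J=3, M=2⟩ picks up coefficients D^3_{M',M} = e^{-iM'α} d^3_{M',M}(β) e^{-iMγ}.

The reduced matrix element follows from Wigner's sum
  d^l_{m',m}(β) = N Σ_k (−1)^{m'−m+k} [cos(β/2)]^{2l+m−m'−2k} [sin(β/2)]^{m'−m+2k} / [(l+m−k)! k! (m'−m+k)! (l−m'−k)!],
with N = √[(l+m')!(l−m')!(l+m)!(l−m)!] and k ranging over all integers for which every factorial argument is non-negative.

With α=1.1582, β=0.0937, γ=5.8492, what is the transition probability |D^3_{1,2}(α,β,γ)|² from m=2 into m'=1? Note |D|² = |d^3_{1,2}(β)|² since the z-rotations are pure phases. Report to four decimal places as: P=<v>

P=0.0215

Split into d^3_{1,2}(β=0.0937) × two z-phases.
Half-angle: c=0.998903, s=0.046833. N=√(24·2·120·1)=75.894664
k∈{1,2} keeps every argument non-negative
  k=1: (−1)^0·75.8947/(24)·0.9989^5·0.0468^1 = +0.147288
  k=2: (−1)^1·75.8947/(12)·0.9989^3·0.0468^3 = -0.000648
d^3_{1,2}(0.0937) = +0.147288 -0.000648 = +0.146640
|D^3_{1,2}|² = |d^3_{1,2}(β)|² = (+0.146640)² = 0.021503 (the z-rotation phases have unit modulus)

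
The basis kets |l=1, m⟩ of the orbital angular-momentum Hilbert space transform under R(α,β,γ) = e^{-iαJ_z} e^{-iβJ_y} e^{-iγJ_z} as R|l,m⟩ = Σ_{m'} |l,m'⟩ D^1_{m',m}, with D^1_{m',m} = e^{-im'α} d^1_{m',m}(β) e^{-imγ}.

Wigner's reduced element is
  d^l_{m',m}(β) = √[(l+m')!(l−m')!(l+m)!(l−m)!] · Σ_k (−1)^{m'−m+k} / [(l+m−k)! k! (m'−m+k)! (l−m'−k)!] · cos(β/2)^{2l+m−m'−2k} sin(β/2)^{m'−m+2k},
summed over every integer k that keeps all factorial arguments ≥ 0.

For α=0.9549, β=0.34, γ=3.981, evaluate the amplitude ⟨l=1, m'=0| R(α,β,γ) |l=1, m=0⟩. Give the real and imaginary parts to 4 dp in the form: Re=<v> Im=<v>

Re=0.9428 Im=0.0000

D^1_{0,0}(0.9549,0.34,3.981) = e^{-i·0·0.9549}·d^1_{0,0}(0.34)·e^{-i·0·3.981}. Compute d first:
Half-angle: c=0.985585, s=0.169182. N=√(1·1·1·1)=1.000000
k∈{0,1} keeps every argument non-negative
  k=0: (−1)^0·1.0000/(1)·0.9856^2·0.1692^0 = +0.971377
  k=1: (−1)^1·1.0000/(1)·0.9856^0·0.1692^2 = -0.028623
d^1_{0,0}(0.34) = +0.971377 -0.028623 = +0.942755
Phases: e^{-i·(0)·0.9549}=+1.000000+0.000000i, e^{-i·(0)·3.981}=+1.000000+0.000000i ⇒ D=+0.942755+0.000000i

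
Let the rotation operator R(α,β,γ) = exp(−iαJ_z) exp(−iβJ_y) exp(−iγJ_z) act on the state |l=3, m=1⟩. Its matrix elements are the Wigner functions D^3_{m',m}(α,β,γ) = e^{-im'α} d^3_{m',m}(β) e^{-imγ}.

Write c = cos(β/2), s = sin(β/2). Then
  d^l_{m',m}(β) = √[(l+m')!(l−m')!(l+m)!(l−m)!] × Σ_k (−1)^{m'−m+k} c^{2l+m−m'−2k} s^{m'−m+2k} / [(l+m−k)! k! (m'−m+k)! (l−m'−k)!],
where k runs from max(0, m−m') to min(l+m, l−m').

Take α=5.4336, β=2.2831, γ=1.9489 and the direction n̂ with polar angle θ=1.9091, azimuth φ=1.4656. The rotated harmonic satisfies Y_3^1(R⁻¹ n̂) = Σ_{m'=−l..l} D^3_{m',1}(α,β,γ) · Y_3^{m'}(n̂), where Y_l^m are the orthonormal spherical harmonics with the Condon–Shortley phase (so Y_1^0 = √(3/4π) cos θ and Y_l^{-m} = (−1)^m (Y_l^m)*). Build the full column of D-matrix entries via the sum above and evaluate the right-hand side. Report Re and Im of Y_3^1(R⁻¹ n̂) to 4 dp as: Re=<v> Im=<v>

Need the full column D^3_{m',1} for m'=−3..3 at α=5.4336, β=2.2831, γ=1.9489.
cos(β/2)=0.416186, sin(β/2)=0.909280
d^3_{-3,1}: single k=4 term ⇒ +0.458574;  D = -0.097716+0.448042i
d^3_{-2,1}: k∈[3..4] ⇒ +0.342755 -0.818040 = -0.475285;  D = +0.415617-0.230561i
d^3_{-1,1}: k∈[2..4] ⇒ +0.148831 -0.947227 +0.565178 = -0.233218;  D = +0.219625+0.078458i
d^3_{0,1}: k∈[1..3] ⇒ +0.039330 -0.563204 +0.896118 = +0.372244;  D = -0.137417-0.345951i
d^3_{1,1}: k∈[0..2] ⇒ +0.005197 -0.198442 +0.710420 = +0.517175;  D = +0.234904-0.460749i
d^3_{2,1}: k∈[0..1] ⇒ -0.035903 +0.342755 = +0.306852;  D = +0.297333-0.075836i
d^3_{3,1}: single k=0 term ⇒ +0.096070;  D = +0.079298+0.054234i
Y_3^{m'}(θ=1.9091,φ=1.4656) and Σ D·Y over m':
  (-0.0977+0.4480i)·(-0.1087+0.3329i)  (+0.4156-0.2306i)·(+0.2952+0.0630i)  (+0.2196+0.0785i)·(-0.0144+0.1362i)  (-0.1374-0.3460i)·(+0.3033+0.0000i)  (+0.2349-0.4607i)·(+0.0144+0.1362i)  (+0.2973-0.0758i)·(+0.2952-0.0630i)  (+0.0793+0.0542i)·(+0.1087+0.3329i)
Y_3^1(R⁻¹ n̂) = +0.082817-0.182711i

Re=0.0828 Im=-0.1827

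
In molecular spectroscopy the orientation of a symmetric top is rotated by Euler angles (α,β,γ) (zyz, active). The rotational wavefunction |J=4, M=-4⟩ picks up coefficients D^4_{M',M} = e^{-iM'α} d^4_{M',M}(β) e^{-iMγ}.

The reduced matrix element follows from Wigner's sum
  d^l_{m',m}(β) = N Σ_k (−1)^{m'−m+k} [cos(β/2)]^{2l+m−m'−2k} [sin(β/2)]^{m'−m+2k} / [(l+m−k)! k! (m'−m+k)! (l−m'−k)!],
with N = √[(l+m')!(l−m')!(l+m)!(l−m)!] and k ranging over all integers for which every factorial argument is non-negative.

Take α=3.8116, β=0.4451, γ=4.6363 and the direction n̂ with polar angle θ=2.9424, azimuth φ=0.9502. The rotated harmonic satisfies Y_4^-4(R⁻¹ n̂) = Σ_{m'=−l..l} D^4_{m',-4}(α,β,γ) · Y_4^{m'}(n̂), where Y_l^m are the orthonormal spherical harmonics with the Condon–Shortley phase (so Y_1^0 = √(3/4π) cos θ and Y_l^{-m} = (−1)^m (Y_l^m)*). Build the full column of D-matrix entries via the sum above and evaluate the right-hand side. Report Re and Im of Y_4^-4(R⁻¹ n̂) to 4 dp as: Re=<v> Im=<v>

Re=0.0016 Im=0.0010

Need the full column D^4_{m',-4} for m'=−4..4 at α=3.8116, β=0.4451, γ=4.6363.
cos(β/2)=0.975338, sin(β/2)=0.220717
d^4_{-4,-4}: single k=0 term ⇒ +0.818918;  D = -0.590231+0.567674i
d^4_{-3,-4}: single k=0 term ⇒ -0.524164;  D = -0.070480+0.519404i
d^4_{-2,-4}: single k=0 term ⇒ +0.221913;  D = +0.113167+0.190889i
d^4_{-1,-4}: single k=0 term ⇒ -0.071020;  D = +0.066325+0.025394i
d^4_{0,-4}: single k=0 term ⇒ +0.017969;  D = +0.017143-0.005385i
d^4_{1,-4}: single k=0 term ⇒ -0.003637;  D = +0.002043-0.003009i
d^4_{2,-4}: single k=0 term ⇒ +0.000582;  D = -0.000043-0.000580i
d^4_{3,-4}: single k=0 term ⇒ -0.000070;  D = -0.000048-0.000052i
d^4_{4,-4}: single k=0 term ⇒ +0.000006;  D = -0.000006-0.000001i
Y_4^{m'}(θ=2.9424,φ=0.9502) and Σ D·Y over m':
  (-0.5902+0.5677i)·(-0.0005+0.0004i)  (-0.0705+0.5194i)·(+0.0091+0.0027i)  (+0.1132+0.1909i)·(-0.0243-0.0710i)  (+0.0663+0.0254i)·(-0.1988+0.2781i)  (+0.0171-0.0054i)·(+0.6863+0.0000i)  (+0.0020-0.0030i)·(+0.1988+0.2781i)  (-0.0000-0.0006i)·(-0.0243+0.0710i)  (-0.0000-0.0001i)·(-0.0091+0.0027i)  (-0.0000-0.0000i)·(-0.0005-0.0004i)
Y_4^-4(R⁻¹ n̂) = +0.001622+0.001008i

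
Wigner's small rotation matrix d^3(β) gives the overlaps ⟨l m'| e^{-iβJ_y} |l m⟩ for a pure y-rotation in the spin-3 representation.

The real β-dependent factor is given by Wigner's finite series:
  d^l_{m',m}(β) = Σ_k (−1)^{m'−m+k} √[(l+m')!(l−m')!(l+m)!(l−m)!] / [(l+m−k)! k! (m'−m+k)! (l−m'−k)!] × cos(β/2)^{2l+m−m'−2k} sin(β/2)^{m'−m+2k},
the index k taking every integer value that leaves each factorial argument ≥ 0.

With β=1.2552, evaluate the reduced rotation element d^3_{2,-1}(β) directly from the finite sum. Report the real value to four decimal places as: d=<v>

d^3_{2,-1}(β=1.2552) via Wigner's sum:
c=cos(1.2552/2)=0.809439, s=sin(1.2552/2)=0.587204; N=√[120·1·2·24]=75.894664
The bounds max(0,m−m')=0 and min(l+m,l−m')=1 give 2 terms
  k=0: (−1)^3·75.8947/(12)·0.8094^3·0.5872^3 = -0.679124
  k=1: (−1)^4·75.8947/(24)·0.8094^1·0.5872^5 = +0.178702
d^3_{2,-1}(1.2552) = -0.679124 +0.178702 = -0.500422

d=-0.5004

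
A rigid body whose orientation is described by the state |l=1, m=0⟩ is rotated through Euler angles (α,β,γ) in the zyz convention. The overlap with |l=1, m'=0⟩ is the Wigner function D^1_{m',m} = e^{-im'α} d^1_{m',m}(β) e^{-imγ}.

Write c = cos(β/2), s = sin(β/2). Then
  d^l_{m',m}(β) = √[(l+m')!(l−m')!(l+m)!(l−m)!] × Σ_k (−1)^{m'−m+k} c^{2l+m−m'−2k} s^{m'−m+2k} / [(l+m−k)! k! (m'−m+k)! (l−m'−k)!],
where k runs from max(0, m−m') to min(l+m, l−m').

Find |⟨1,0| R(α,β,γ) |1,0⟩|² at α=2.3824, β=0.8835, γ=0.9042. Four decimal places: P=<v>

First d^1_{0,0}(β=0.8835), then the phase factors e^{-i(0)α} and e^{-i(0)γ}:
With c≡cos(β/2)=0.904005 and s≡sin(β/2)=0.427522, N=[1·1·1·1]^{1/2}=1.000000
Admissible k: 0..1 (factorial args all ≥0)
  k=0: (−1)^0·1.0000/(1)·0.9040^2·0.4275^0 = +0.817225
  k=1: (−1)^1·1.0000/(1)·0.9040^0·0.4275^2 = -0.182775
d^1_{0,0}(0.8835) = +0.817225 -0.182775 = +0.634450
|D^1_{0,0}|² = |d^1_{0,0}(β)|² = (+0.634450)² = 0.402526 (the z-rotation phases have unit modulus)

P=0.4025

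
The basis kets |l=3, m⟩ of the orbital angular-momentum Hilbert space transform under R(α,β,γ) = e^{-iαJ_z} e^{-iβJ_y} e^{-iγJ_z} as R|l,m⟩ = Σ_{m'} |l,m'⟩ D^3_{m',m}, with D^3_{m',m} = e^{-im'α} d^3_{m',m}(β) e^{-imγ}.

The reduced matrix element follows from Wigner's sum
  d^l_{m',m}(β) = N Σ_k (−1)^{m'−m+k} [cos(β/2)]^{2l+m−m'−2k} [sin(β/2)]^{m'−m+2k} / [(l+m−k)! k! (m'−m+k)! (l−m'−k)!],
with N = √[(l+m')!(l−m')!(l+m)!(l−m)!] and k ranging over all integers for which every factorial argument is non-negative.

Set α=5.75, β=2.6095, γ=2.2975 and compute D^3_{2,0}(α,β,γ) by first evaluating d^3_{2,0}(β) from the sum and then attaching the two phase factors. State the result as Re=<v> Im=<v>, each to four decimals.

First d^3_{2,0}(β=2.6095), then the phase factors e^{-i(2)α} and e^{-i(0)γ}:
c=cos(2.6095/2)=0.262919, s=sin(2.6095/2)=0.964818; N=√[120·1·6·6]=65.726707
k: max(0,(0)−(2))=0 … min(3+(0),3−(2))=1
  k=0: (−1)^2·65.7267/(12)·0.2629^4·0.9648^2 = +0.024363
  k=1: (−1)^3·65.7267/(12)·0.2629^2·0.9648^4 = -0.328085
d^3_{2,0}(2.6095) = +0.024363 -0.328085 = -0.303721
D = (+0.483305+0.875452i)·(-0.303721)·(+1.000000+0.000000i) = -0.146790-0.265893i

Re=-0.1468 Im=-0.2659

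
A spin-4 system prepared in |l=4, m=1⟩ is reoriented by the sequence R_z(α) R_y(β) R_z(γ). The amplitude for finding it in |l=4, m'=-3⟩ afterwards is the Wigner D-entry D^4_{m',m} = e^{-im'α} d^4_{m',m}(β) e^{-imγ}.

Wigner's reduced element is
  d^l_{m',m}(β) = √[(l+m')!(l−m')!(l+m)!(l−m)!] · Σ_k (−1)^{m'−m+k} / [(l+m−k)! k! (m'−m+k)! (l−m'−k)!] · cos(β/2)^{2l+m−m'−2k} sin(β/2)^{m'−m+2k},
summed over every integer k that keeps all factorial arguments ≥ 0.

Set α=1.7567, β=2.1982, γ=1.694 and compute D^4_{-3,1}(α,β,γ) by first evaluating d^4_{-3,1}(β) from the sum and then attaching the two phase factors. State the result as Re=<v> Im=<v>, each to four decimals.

Re=0.4207 Im=0.1952

First d^4_{-3,1}(β=2.1982), then the phase factors e^{-i(-3)α} and e^{-i(1)γ}:
Half-angle: c=0.454398, s=0.890799. N=√(1·5040·120·6)=1904.940944
The bounds max(0,m−m')=4 and min(l+m,l−m')=5 give 2 terms
  k=4: (−1)^0·1904.9409/(144)·0.4544^4·0.8908^4 = +0.355127
  k=5: (−1)^1·1904.9409/(240)·0.4544^2·0.8908^6 = -0.818881
d^4_{-3,1}(2.1982) = +0.355127 -0.818881 = -0.463754
Attach z-rotation phases: D = e^{-i(-3)(1.7567)}·(-0.463754)·e^{-i(1)(1.694)} = +0.420661+0.195224i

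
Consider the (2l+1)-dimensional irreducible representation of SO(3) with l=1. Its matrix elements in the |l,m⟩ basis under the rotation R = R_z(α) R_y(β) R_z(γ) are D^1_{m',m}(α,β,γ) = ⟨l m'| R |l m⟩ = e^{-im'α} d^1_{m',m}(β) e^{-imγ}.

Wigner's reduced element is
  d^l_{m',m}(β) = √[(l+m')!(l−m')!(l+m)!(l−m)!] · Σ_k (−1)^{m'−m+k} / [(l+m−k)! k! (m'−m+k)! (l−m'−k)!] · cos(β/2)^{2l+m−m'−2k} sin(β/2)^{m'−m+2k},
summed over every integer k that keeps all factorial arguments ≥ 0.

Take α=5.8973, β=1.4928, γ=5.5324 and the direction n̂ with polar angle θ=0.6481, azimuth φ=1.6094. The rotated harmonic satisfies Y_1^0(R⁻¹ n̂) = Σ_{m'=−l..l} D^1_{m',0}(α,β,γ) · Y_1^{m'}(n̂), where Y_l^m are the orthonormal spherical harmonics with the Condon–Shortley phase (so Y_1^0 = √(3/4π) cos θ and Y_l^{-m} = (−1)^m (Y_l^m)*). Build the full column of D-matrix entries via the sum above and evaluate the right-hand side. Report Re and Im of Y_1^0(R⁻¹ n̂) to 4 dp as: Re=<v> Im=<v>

Need the full column D^1_{m',0} for m'=−1..1 at α=5.8973, β=1.4928, γ=5.5324.
cos(β/2)=0.734138, sin(β/2)=0.679000
d^1_{-1,0}: single k=1 term ⇒ +0.704957;  D = +0.653118-0.265331i
d^1_{0,0}: k∈[0..1] ⇒ +0.538959 -0.461041 = +0.077917;  D = +0.077917+0.000000i
d^1_{1,0}: single k=0 term ⇒ -0.704957;  D = -0.653118-0.265331i
Y_1^{m'}(θ=0.6481,φ=1.6094) and Σ D·Y over m':
  (+0.6531-0.2653i)·(-0.0080-0.2084i)  (+0.0779+0.0000i)·(+0.3895+0.0000i)  (-0.6531-0.2653i)·(+0.0080-0.2084i)
Y_1^0(R⁻¹ n̂) = -0.090759+0.000000i

Re=-0.0908 Im=0.0000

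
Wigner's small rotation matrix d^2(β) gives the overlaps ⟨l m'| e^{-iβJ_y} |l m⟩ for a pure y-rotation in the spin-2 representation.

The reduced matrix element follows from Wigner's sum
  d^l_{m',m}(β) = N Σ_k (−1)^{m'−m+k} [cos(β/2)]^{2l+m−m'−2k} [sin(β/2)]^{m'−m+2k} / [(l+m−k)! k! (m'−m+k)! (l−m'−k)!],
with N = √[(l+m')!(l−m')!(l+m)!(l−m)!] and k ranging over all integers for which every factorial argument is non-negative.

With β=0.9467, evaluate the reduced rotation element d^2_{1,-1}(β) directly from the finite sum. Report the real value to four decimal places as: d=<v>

d=0.4507

d^2_{1,-1}(β=0.9467) via Wigner's sum:
c=cos(0.9467/2)=0.890046, s=sin(0.9467/2)=0.455870; N=√[6·1·1·6]=6.000000
The bounds max(0,m−m')=0 and min(l+m,l−m')=1 give 2 terms
  k=0: (−1)^2·6.0000/(2)·0.8900^2·0.4559^2 = +0.493889
  k=1: (−1)^3·6.0000/(6)·0.8900^0·0.4559^4 = -0.043188
d^2_{1,-1}(0.9467) = +0.493889 -0.043188 = +0.450701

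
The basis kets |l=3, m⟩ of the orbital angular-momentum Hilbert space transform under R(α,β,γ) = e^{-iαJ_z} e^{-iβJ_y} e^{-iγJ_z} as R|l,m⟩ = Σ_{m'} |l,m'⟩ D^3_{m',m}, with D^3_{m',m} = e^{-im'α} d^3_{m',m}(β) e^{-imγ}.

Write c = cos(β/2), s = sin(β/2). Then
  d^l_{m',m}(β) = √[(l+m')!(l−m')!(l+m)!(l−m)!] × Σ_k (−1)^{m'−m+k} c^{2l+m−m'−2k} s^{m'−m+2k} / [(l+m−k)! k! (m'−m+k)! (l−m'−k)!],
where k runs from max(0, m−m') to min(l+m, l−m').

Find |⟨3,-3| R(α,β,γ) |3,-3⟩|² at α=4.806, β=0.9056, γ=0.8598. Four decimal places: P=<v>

First d^3_{-3,-3}(β=0.9056), then the phase factors e^{-i(-3)α} and e^{-i(-3)γ}:
With c≡cos(β/2)=0.899226 and s≡sin(β/2)=0.437485, N=[1·720·1·720]^{1/2}=720.000000
k: max(0,(-3)−(-3))=0 … min(3+(-3),3−(-3))=0
  k=0: (−1)^0·720.0000/(720)·0.8992^6·0.4375^0 = +0.528703
d^3_{-3,-3}(0.9056) = +0.528703
|D^3_{-3,-3}|² = |d^3_{-3,-3}(β)|² = (+0.528703)² = 0.279527 (the z-rotation phases have unit modulus)

P=0.2795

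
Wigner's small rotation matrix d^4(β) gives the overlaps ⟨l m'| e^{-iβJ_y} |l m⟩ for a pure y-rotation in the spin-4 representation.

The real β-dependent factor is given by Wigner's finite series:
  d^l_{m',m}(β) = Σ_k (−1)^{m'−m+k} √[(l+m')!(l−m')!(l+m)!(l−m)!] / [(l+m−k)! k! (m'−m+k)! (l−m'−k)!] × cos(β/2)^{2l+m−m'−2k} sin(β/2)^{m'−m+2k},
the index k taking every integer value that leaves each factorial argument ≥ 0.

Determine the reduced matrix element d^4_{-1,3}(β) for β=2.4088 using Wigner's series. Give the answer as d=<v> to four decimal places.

d=-0.5091

d^4_{-1,3}(β=2.4088) via Wigner's sum:
Half-angle: c=0.358253, s=0.933624. N=√(6·120·5040·1)=1904.940944
k: max(0,(3)−(-1))=4 … min(4+(3),4−(-1))=5
  k=4: (−1)^0·1904.9409/(144)·0.3583^4·0.9336^4 = +0.165565
  k=5: (−1)^1·1904.9409/(240)·0.3583^2·0.9336^6 = -0.674658
d^4_{-1,3}(2.4088) = +0.165565 -0.674658 = -0.509093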